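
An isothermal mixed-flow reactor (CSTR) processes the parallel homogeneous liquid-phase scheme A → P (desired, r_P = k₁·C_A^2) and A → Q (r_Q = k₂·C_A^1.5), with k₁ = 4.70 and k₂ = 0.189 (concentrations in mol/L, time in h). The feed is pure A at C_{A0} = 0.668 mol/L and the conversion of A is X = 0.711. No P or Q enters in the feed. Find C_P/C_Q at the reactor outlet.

Exit C_A = C_{A0}(1−X) = 0.668×0.289 = 0.1931 mol/L.
In a CSTR the entire volume is at exit conditions, so r_P = 4.70×0.1931^2 = 0.1752 and r_Q = 0.189×0.1931^1.5 = 0.01603.
Overall selectivity = C_P/C_Q = r_Pτ/(r_Qτ) = r_P/r_Q = 10.9.

10.9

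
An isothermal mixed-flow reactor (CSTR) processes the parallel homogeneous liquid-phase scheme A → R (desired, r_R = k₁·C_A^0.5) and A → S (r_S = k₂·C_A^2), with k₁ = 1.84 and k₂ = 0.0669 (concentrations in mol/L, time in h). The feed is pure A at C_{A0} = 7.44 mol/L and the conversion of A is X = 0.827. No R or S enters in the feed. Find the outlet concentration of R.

Exit C_A = C_{A0}(1−X) = 7.44×0.173 = 1.287 mol/L.
Rates in a CSTR are evaluated at the outlet concentration: r_R = 1.84×1.287^0.5 = 2.088, r_S = 0.0669×1.287^2 = 0.1108.
Fraction of consumed A going to R: r_R/(r_R+r_S) = 0.9496.
C_R = 0.9496·C_{A0}·X = 0.9496×7.44×0.827 = 5.84 mol/L.

5.84 mol/L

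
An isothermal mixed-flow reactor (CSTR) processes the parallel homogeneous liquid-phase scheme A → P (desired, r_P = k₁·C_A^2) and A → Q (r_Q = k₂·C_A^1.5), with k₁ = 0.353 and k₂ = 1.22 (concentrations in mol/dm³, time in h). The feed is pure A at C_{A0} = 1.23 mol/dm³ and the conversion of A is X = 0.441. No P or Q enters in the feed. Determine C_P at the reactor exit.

Exit C_A = C_{A0}(1−X) = 1.23×0.559 = 0.6876 mol/dm³.
A CSTR operates uniformly at the exit composition, giving r_P = 0.1669 and r_Q = 0.6956 (each k·C_A^n at C_A = 0.6876).
Fraction of consumed A going to P: r_P/(r_P+r_Q) = 0.1935.
C_P = 0.1935·C_{A0}·X = 0.1935×1.23×0.441 = 0.105 mol/dm³.

0.105 mol/dm³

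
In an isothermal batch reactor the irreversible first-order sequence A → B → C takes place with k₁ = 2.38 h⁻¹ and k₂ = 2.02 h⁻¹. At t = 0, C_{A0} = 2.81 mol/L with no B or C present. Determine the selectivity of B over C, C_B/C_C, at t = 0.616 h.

The intermediate concentration in a first-order A→B→C sequence is C_B = k₁C_{A0}(e^(−k₁t) − e^(−k₂t))/(k₂−k₁).
e^(−k₁t) = e^(−2.38×0.616) = e^(−1.466) = 0.2308; e^(−k₂t) = e^(−1.244) = 0.2881.
C_B = 2.38×2.81/(2.02−2.38) × (0.2308−0.2881) = (-18.58)×(-0.05731) = 1.065 mol/L.
C_A = C_{A0}e^(−k₁t) = 0.6486 mol/L, so C_C = C_{A0}−C_A−C_B = 1.097 mol/L; C_B/C_C = 0.971.

0.971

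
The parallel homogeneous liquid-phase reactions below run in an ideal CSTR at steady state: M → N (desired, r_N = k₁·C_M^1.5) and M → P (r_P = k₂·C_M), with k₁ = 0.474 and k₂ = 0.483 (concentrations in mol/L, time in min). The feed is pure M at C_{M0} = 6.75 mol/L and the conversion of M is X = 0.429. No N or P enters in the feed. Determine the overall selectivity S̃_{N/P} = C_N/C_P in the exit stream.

1.93

Exit C_M = C_{M0}(1−X) = 6.75×0.571 = 3.854 mol/L.
A CSTR operates uniformly at the exit composition, giving r_N = 3.587 and r_P = 1.862 (each k·C_M^n at C_M = 3.854).
Overall selectivity = C_N/C_P = r_Nτ/(r_Pτ) = r_N/r_P = 1.93.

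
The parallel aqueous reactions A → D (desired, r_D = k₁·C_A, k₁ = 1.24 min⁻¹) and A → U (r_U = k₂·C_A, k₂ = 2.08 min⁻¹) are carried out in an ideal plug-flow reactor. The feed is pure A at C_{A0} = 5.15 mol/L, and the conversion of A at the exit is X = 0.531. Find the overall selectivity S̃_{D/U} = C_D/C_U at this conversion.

0.596

C_A = C_{A0}(1−X) = 2.415 mol/L.
Both paths are first order in A, so the instantaneous fraction to D is constant: dC_D/d(−C_A) = k₁/(k₁+k₂) = 0.3735.
C_D = 0.3735·(C_{A0}−C_A) = 0.3735×2.735 = 1.02 mol/L.
C_U = (C_{A0}−C_A)−C_D = 1.713 mol/L; S̃_{D/U} = 1.021/1.713 = 0.596.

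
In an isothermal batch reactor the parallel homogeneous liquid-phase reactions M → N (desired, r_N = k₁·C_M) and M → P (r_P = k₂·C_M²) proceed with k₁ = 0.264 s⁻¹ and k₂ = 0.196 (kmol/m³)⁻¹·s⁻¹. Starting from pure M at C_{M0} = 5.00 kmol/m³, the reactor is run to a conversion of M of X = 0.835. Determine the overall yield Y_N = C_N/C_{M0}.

C_M = C_{M0}(1−X) = 0.8250 kmol/m³.
Along a PFR/batch, dC_N/dC_M = −r_N/(r_N+r_P) = −k₁/(k₁+k₂·C_M).
Integrating from C_{M0} to C_M: C_N = (0.264/0.196)·ln[(0.264+0.196·5.00)/(0.264+0.196·0.825)] = 1.347·ln(1.244/0.4257) = 1.444 kmol/m³.
Y_N = C_N/C_{M0} = 1.444/5.00 = 0.289.

0.289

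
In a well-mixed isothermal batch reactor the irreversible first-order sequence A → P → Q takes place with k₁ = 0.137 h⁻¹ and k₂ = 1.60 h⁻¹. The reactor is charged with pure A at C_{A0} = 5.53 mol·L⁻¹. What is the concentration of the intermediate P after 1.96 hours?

Solving the coupled first-order balances gives C_P(t) = [k₁/(k₂−k₁)]·C_{A0}·(e^(−k₁t) − e^(−k₂t)).
e^(−k₁t) = e^(−0.137×1.96) = e^(−0.2685) = 0.7645; e^(−k₂t) = e^(−3.136) = 0.04346.
C_P = 0.137×5.53/(1.60−0.137) × (0.7645−0.04346) = 0.5178×0.7211 = 0.3734 mol·L⁻¹.

0.373 mol·L⁻¹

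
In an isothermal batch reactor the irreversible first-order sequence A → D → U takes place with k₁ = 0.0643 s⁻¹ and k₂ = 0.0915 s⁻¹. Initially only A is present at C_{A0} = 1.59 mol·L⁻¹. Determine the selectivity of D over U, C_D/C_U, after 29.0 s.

For first-order series with pure A initially, C_D(t) = k₁C_{A0}/(k₂−k₁)·(e^(−k₁t) − e^(−k₂t)).
e^(−k₁t) = e^(−0.0643×29.0) = e^(−1.865) = 0.1549; e^(−k₂t) = e^(−2.653) = 0.07040.
C_D = 0.0643×1.59/(0.0915−0.0643) × (0.1549−0.07040) = 3.759×0.08454 = 0.3178 mol·L⁻¹.
C_A = C_{A0}e^(−k₁t) = 0.2464 mol·L⁻¹, so C_U = C_{A0}−C_A−C_D = 1.026 mol·L⁻¹; C_D/C_U = 0.310.

0.310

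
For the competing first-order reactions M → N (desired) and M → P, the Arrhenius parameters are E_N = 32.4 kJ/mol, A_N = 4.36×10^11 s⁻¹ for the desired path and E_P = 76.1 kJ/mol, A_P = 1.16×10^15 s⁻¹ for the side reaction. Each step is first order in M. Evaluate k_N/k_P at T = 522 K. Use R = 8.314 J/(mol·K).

k_N/k_P = (A_N/A_P)·exp[−(E_N−E_P)/(RT)] = (A_N/A_P)·exp[(E_P−E_N)/(RT)].
(E_P−E_N)/(RT) = (76.1−32.4)×10³/(8.314×522) = 43700/4340 = 10.07.
k_N/k_P = (4.36×10^11/1.16×10^15)·exp(10.07) = 3.759×10^-4 × 23608 = 8.87.

8.87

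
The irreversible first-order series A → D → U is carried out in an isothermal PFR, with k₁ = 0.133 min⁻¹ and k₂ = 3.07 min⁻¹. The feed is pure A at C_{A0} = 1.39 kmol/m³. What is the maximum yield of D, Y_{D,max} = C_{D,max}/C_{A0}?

0.0376

Evaluating C_D at τ_opt = ln(k₂/k₁)/(k₂−k₁) gives C_{D,max}/C_{A0} = (k₁/k₂)^[k₂/(k₂−k₁)].
= (0.133/3.07)^(3.07/(3.07−0.133)) = (0.04332)^(1.045) = 0.03758.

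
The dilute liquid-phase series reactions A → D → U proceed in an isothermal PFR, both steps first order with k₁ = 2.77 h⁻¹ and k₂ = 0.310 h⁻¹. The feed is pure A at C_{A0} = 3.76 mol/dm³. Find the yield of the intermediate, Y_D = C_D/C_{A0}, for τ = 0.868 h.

0.759

For first-order series with pure A initially, C_D(τ) = k₁C_{A0}/(k₂−k₁)·(e^(−k₁τ) − e^(−k₂τ)).
e^(−k₁τ) = e^(−2.77×0.868) = e^(−2.404) = 0.09032; e^(−k₂τ) = e^(−0.2691) = 0.7641.
C_D = 2.77×3.76/(0.310−2.77) × (0.09032−0.7641) = (-4.234)×(-0.6738) = 2.853 mol/dm³.
Y_D = C_D/C_{A0} = 2.853/3.76 = 0.759.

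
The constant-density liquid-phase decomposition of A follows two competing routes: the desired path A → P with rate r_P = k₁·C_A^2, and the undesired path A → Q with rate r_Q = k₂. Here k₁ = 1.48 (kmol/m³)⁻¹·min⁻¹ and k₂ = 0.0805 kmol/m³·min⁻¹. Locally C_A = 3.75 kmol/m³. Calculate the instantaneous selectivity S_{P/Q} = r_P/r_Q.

S_{P/Q} = r_P/r_Q = (k₁·C_A^2)/(k₂) = (k₁/k₂)·C_A^2.
= (1.48×3.750^2) / (0.0805) = 20.81/0.08050 = 259.
Since the desired path is higher order in A, keeping C_A high (PFR or concentrated feed) favours P.

259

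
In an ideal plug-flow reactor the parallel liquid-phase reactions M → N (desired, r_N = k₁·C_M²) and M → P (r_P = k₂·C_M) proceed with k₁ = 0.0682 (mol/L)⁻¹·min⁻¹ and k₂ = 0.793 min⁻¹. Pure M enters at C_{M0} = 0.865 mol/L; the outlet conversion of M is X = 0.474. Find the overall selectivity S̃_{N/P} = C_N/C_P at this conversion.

C_M = C_{M0}(1−X) = 0.4550 mol/L.
Along a PFR/batch, dC_P/dC_M = −r_P/(r_N+r_P) = −k₂/(k₂+k₁·C_M).
Integrating from C_{M0} to C_M: C_P = (0.793/0.0682)·ln[(0.793+0.0682·0.865)/(0.793+0.0682·0.455)] = 11.63·ln(0.8520/0.8240) = 0.3880 mol/L.
Then C_N = (C_{M0}−C_M) − C_P = 0.4100 − 0.3880 = 0.02199 mol/L.
S̃_{N/P} = C_N/C_P = 0.02199/0.3880 = 0.0567.

0.0567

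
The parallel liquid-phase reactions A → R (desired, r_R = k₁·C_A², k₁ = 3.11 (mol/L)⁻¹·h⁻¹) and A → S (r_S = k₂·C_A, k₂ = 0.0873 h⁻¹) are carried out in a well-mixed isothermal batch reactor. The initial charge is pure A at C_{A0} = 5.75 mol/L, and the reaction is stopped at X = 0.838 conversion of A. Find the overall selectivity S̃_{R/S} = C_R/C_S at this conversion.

C_A = C_{A0}(1−X) = 0.9315 mol/L.
Along a PFR/batch, dC_S/dC_A = −r_S/(r_R+r_S) = −k₂/(k₂+k₁·C_A).
Integrating from C_{A0} to C_A: C_S = (0.0873/3.11)·ln[(0.0873+3.11·5.75)/(0.0873+3.11·0.932)] = 0.02807·ln(17.97/2.984) = 0.05040 mol/L.
Then C_R = (C_{A0}−C_A) − C_S = 4.819 − 0.05040 = 4.768 mol/L.
S̃_{R/S} = C_R/C_S = 4.768/0.05040 = 94.6.

94.6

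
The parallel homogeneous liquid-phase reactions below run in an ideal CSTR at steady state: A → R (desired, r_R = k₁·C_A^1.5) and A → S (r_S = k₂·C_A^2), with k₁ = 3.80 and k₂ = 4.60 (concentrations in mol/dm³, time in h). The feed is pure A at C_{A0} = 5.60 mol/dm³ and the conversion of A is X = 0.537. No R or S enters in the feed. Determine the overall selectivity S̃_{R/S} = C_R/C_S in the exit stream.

0.513

Exit C_A = C_{A0}(1−X) = 5.60×0.463 = 2.593 mol/dm³.
Rates in a CSTR are evaluated at the outlet concentration: r_R = 3.80×2.593^1.5 = 15.86, r_S = 4.60×2.593^2 = 30.92.
Overall selectivity = C_R/C_S = r_Rτ/(r_Sτ) = r_R/r_S = 0.513.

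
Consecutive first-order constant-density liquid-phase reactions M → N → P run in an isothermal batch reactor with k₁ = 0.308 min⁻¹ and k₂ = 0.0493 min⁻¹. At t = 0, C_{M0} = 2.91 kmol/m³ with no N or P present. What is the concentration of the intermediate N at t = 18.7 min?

Solving the coupled first-order balances gives C_N(t) = [k₁/(k₂−k₁)]·C_{M0}·(e^(−k₁t) − e^(−k₂t)).
e^(−k₁t) = e^(−0.308×18.7) = e^(−5.760) = 0.003152; e^(−k₂t) = e^(−0.9219) = 0.3978.
C_N = 0.308×2.91/(0.0493−0.308) × (0.003152−0.3978) = (-3.465)×(-0.3946) = 1.367 kmol/m³.

1.37 kmol/m³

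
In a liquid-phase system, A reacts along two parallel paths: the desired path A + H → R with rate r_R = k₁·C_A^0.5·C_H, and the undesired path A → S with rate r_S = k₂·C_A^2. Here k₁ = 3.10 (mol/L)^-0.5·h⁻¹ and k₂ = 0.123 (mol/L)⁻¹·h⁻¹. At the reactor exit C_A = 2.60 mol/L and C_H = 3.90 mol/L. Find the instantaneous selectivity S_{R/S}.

S_{R/S} = r_R/r_S = (k₁·C_A^0.5·C_H)/(k₂·C_A^2) = (k₁/k₂)·C_A^-1.5·C_H.
= (3.10×2.600^0.5×3.900) / (0.123×2.600^2) = 19.49/0.8315 = 23.4.
The undesired path is higher order in A, so low C_A (CSTR or dilute feed) favours R.

23.4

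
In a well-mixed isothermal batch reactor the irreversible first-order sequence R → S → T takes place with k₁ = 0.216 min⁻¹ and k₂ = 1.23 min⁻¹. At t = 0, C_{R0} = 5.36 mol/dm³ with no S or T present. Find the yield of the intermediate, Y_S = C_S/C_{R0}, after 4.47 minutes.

The intermediate concentration in a first-order A→B→C sequence is C_S = k₁C_{R0}(e^(−k₁t) − e^(−k₂t))/(k₂−k₁).
e^(−k₁t) = e^(−0.216×4.47) = e^(−0.9655) = 0.3808; e^(−k₂t) = e^(−5.498) = 0.004095.
C_S = 0.216×5.36/(1.23−0.216) × (0.3808−0.004095) = 1.142×0.3767 = 0.4301 mol/dm³.
Y_S = C_S/C_{R0} = 0.4301/5.36 = 0.0802.

0.0802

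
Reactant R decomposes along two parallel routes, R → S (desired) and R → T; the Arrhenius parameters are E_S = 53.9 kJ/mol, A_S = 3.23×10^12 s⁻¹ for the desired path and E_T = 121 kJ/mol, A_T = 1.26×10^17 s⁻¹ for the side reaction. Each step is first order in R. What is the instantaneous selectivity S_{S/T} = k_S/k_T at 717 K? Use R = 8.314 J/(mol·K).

With equal orders, S_{S/T} = k_S/k_T = (A_S/A_T)·exp[(E_T−E_S)/(RT)].
(E_T−E_S)/(RT) = (121−53.9)×10³/(8.314×717) = 67100/5961 = 11.26.
k_S/k_T = (3.23×10^12/1.26×10^17)·exp(11.26) = 2.563×10^-5 × 77361 = 1.98.

1.98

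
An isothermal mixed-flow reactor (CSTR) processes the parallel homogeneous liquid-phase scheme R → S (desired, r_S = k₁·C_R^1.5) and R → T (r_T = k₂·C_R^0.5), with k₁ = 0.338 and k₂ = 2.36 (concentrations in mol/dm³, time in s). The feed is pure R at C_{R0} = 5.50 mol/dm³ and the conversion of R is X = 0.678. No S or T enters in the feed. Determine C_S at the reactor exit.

0.754 mol/dm³

Exit C_R = C_{R0}(1−X) = 5.50×0.322 = 1.771 mol/dm³.
A CSTR operates uniformly at the exit composition, giving r_S = 0.7966 and r_T = 3.141 (each k·C_R^n at C_R = 1.771).
Fraction of consumed R going to S: r_S/(r_S+r_T) = 0.2023.
C_S = 0.2023·C_{R0}·X = 0.2023×5.50×0.678 = 0.754 mol/dm³.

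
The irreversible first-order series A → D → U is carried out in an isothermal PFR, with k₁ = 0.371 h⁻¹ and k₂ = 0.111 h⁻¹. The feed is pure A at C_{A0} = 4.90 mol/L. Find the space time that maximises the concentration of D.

The intermediate peaks when r₁ = r₂, i.e. k₁e^(−k₁τ) = k₂e^(−k₂τ), giving τ_opt = ln(k₂/k₁)/(k₂−k₁).
= ln(0.111/0.371)/(0.111−0.371) = ln(0.2992)/-0.2600 = -1.207/-0.2600 = 4.64 h.

4.64 h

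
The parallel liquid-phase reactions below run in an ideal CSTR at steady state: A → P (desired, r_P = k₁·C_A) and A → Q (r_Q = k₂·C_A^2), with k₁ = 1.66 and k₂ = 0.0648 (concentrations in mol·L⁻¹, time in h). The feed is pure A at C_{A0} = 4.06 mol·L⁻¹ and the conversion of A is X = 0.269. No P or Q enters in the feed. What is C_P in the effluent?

Exit C_A = C_{A0}(1−X) = 4.06×0.731 = 2.968 mol·L⁻¹.
Rates in a CSTR are evaluated at the outlet concentration: r_P = 1.66×2.968 = 4.927, r_Q = 0.0648×2.968^2 = 0.5708.
Fraction of consumed A going to P: r_P/(r_P+r_Q) = 0.8962.
C_P = 0.8962·C_{A0}·X = 0.8962×4.06×0.269 = 0.979 mol·L⁻¹.

0.979 mol·L⁻¹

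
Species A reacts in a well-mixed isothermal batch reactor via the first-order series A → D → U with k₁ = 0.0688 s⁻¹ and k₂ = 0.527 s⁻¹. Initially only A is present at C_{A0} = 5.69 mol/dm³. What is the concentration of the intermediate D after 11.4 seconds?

0.388 mol/dm³

For first-order series with pure A initially, C_D(t) = k₁C_{A0}/(k₂−k₁)·(e^(−k₁t) − e^(−k₂t)).
e^(−k₁t) = e^(−0.0688×11.4) = e^(−0.7843) = 0.4564; e^(−k₂t) = e^(−6.008) = 0.002459.
C_D = 0.0688×5.69/(0.527−0.0688) × (0.4564−0.002459) = 0.8544×0.4540 = 0.3879 mol/dm³.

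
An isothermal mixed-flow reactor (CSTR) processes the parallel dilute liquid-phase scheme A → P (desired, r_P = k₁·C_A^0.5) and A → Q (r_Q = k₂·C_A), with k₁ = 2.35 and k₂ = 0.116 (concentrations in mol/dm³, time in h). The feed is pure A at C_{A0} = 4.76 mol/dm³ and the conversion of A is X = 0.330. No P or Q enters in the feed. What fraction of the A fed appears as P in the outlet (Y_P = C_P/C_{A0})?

0.303

Exit C_A = C_{A0}(1−X) = 4.76×0.670 = 3.189 mol/dm³.
A CSTR operates uniformly at the exit composition, giving r_P = 4.197 and r_Q = 0.3699 (each k·C_A^n at C_A = 3.189).
Fraction of consumed A going to P: r_P/(r_P+r_Q) = 0.9190.
C_P = 0.9190·C_{A0}·X = 0.9190×4.76×0.330 = 1.44 mol/dm³; Y_P = C_P/C_{A0} = 0.303.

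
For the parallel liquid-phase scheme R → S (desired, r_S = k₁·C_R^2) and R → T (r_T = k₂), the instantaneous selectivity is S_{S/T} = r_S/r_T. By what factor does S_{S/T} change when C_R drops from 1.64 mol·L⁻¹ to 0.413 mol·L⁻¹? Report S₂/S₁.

0.0634

S_{S/T} = (k₁/k₂)·C_R^2, so S₂/S₁ = (C_{R,2}/C_{R,1})^2.
= (0.413/1.64)^2 = (0.2518)^2 = 0.0634.
Selectivity toward S falls as C_R falls — high-concentration operation is favoured.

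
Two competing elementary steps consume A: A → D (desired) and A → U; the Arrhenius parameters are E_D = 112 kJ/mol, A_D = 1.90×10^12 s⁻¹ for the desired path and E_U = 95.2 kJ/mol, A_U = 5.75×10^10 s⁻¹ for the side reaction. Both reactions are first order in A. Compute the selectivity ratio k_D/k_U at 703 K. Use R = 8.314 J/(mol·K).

k_D/k_U = (A_D/A_U)·exp[−(E_D−E_U)/(RT)] = (A_D/A_U)·exp[(E_U−E_D)/(RT)].
(E_U−E_D)/(RT) = (95.2−112)×10³/(8.314×703) = -16800/5845 = -2.874.
k_D/k_U = (1.90×10^12/5.75×10^10)·exp(-2.874) = 33.04 × 0.05645 = 1.87.
Since E_D > E_U, raising the temperature improves selectivity toward D.

1.87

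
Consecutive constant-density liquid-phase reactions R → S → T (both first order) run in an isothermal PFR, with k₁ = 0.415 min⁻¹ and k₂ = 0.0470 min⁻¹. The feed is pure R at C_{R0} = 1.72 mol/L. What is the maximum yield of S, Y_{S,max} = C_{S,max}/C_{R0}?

0.757

At the optimum, C_{S,max}/C_{R0} = (k₁/k₂)^[k₂/(k₂−k₁)].
= (0.415/0.0470)^(0.0470/(0.0470−0.415)) = (8.830)^(-0.1277) = 0.7572.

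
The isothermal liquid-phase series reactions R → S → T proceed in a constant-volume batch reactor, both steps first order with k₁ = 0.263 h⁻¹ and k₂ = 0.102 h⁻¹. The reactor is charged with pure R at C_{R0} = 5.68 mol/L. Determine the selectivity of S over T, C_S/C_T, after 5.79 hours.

2.35

For first-order series with pure R initially, C_S(t) = k₁C_{R0}/(k₂−k₁)·(e^(−k₁t) − e^(−k₂t)).
e^(−k₁t) = e^(−0.263×5.79) = e^(−1.523) = 0.2181; e^(−k₂t) = e^(−0.5906) = 0.5540.
C_S = 0.263×5.68/(0.102−0.263) × (0.2181−0.5540) = (-9.279)×(-0.3359) = 3.117 mol/L.
C_R = C_{R0}e^(−k₁t) = 1.239 mol/L, so C_T = C_{R0}−C_R−C_S = 1.325 mol/L; C_S/C_T = 2.35.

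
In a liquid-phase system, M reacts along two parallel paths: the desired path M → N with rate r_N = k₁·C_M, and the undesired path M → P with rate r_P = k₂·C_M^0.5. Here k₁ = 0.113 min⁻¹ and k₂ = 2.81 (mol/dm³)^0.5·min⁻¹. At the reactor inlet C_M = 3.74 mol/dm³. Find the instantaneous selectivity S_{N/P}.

0.0778

S_{N/P} = r_N/r_P = (k₁·C_M)/(k₂·C_M^0.5) = (k₁/k₂)·C_M^0.5.
= (0.113×3.740) / (2.81×3.740^0.5) = 0.4226/5.434 = 0.0778.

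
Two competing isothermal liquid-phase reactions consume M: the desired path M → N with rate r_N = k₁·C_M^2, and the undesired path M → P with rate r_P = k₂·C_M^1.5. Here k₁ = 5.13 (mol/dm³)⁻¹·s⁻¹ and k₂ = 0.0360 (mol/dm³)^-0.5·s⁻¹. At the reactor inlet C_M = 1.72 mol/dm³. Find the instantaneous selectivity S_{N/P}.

187

S_{N/P} = r_N/r_P = (k₁·C_M^2)/(k₂·C_M^1.5) = (k₁/k₂)·C_M^0.5.
= (5.13×1.720^2) / (0.0360×1.720^1.5) = 15.18/0.08121 = 187.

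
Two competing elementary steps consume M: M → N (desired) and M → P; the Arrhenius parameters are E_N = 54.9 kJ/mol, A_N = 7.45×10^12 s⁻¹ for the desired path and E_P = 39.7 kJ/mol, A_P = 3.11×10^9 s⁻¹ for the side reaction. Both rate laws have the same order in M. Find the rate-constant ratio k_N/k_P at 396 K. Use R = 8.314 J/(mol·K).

23.7

k_N/k_P = (A_N/A_P)·exp[−(E_N−E_P)/(RT)] = (A_N/A_P)·exp[(E_P−E_N)/(RT)].
(E_P−E_N)/(RT) = (39.7−54.9)×10³/(8.314×396) = -15200/3292 = -4.617.
k_N/k_P = (7.45×10^12/3.11×10^9)·exp(-4.617) = 2395 × 0.009885 = 23.7.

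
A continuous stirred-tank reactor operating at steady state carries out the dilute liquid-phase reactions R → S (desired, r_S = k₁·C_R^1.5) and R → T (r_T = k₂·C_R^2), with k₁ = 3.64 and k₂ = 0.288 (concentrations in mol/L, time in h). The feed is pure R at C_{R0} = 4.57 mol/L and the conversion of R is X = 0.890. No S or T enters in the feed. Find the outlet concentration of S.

3.85 mol/L

Exit C_R = C_{R0}(1−X) = 4.57×0.110 = 0.5027 mol/L.
Rates in a CSTR are evaluated at the outlet concentration: r_S = 3.64×0.5027^1.5 = 1.297, r_T = 0.288×0.5027^2 = 0.07278.
Fraction of consumed R going to S: r_S/(r_S+r_T) = 0.9469.
C_S = 0.9469·C_{R0}·X = 0.9469×4.57×0.890 = 3.85 mol/L.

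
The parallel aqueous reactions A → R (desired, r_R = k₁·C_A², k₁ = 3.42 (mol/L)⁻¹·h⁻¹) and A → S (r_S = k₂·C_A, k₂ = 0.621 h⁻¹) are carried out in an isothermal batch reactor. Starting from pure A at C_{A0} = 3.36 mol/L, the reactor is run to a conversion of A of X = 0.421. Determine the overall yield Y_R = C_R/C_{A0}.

0.393

C_A = C_{A0}(1−X) = 1.945 mol/L.
Along a PFR/batch, dC_S/dC_A = −r_S/(r_R+r_S) = −k₂/(k₂+k₁·C_A).
Integrating from C_{A0} to C_A: C_S = (0.621/3.42)·ln[(0.621+3.42·3.36)/(0.621+3.42·1.95)] = 0.1816·ln(12.11/7.274) = 0.09258 mol/L.
Then C_R = (C_{A0}−C_A) − C_S = 1.415 − 0.09258 = 1.322 mol/L.
Y_R = C_R/C_{A0} = 1.322/3.36 = 0.393.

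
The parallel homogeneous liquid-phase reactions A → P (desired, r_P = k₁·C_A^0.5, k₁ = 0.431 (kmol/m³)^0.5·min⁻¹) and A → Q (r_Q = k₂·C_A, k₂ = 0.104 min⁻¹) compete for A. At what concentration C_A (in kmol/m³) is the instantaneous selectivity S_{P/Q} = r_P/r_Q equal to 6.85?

S_{P/Q} = (k₁/k₂)·C_A^-0.5 ⇒ C_A = (S·k₂/k₁)^(-2).
= (6.85×0.104/0.431)^(-2) = (1.653)^(-2) = 0.366 kmol/m³.

0.366 kmol/m³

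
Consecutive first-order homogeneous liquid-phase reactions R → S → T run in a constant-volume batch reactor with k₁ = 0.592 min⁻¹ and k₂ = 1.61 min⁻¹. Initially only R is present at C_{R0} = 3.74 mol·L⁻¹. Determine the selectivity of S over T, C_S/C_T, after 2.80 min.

0.148

For first-order series with pure R initially, C_S(t) = k₁C_{R0}/(k₂−k₁)·(e^(−k₁t) − e^(−k₂t)).
e^(−k₁t) = e^(−0.592×2.80) = e^(−1.658) = 0.1906; e^(−k₂t) = e^(−4.508) = 0.01102.
C_S = 0.592×3.74/(1.61−0.592) × (0.1906−0.01102) = 2.175×0.1796 = 0.3906 mol·L⁻¹.
C_R = C_{R0}e^(−k₁t) = 0.7128 mol·L⁻¹, so C_T = C_{R0}−C_R−C_S = 2.637 mol·L⁻¹; C_S/C_T = 0.148.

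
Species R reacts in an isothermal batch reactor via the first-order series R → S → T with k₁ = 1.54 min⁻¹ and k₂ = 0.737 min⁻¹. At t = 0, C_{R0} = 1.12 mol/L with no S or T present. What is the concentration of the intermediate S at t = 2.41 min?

Solving the coupled first-order balances gives C_S(t) = [k₁/(k₂−k₁)]·C_{R0}·(e^(−k₁t) − e^(−k₂t)).
e^(−k₁t) = e^(−1.54×2.41) = e^(−3.711) = 0.02444; e^(−k₂t) = e^(−1.776) = 0.1693.
C_S = 1.54×1.12/(0.737−1.54) × (0.02444−0.1693) = (-2.148)×(-0.1448) = 0.3111 mol/L.

0.311 mol/L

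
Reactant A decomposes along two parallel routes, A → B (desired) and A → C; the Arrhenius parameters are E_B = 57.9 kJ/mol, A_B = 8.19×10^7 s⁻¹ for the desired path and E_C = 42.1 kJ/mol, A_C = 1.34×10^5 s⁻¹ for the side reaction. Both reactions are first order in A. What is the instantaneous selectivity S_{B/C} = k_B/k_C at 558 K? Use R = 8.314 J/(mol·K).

20.3

k_B/k_C = (A_B/A_C)·exp[−(E_B−E_C)/(RT)] = (A_B/A_C)·exp[(E_C−E_B)/(RT)].
(E_C−E_B)/(RT) = (42.1−57.9)×10³/(8.314×558) = -15800/4639 = -3.406.
k_B/k_C = (8.19×10^7/1.34×10^5)·exp(-3.406) = 611.2 × 0.03318 = 20.3.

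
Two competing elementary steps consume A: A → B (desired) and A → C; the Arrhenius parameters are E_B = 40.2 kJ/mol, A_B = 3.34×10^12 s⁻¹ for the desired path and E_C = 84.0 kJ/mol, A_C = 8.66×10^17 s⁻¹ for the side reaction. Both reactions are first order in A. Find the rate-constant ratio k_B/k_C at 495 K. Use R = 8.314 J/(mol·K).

With equal orders, S_{B/C} = k_B/k_C = (A_B/A_C)·exp[(E_C−E_B)/(RT)].
(E_C−E_B)/(RT) = (84.0−40.2)×10³/(8.314×495) = 43800/4115 = 10.64.
k_B/k_C = (3.34×10^12/8.66×10^17)·exp(10.64) = 3.857×10^-6 × 41893 = 0.162.

0.162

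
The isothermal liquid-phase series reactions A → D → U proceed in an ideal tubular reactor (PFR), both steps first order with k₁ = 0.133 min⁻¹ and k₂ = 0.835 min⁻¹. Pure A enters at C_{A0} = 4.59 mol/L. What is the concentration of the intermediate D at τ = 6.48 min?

0.363 mol/L

For first-order series with pure A initially, C_D(τ) = k₁C_{A0}/(k₂−k₁)·(e^(−k₁τ) − e^(−k₂τ)).
e^(−k₁τ) = e^(−0.133×6.48) = e^(−0.8618) = 0.4224; e^(−k₂τ) = e^(−5.411) = 0.004468.
C_D = 0.133×4.59/(0.835−0.133) × (0.4224−0.004468) = 0.8696×0.4179 = 0.3634 mol/L.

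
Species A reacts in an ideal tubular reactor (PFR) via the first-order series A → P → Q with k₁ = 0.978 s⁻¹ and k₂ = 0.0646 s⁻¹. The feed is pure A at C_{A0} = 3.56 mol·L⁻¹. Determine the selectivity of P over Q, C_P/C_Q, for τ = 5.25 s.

For first-order series with pure A initially, C_P(τ) = k₁C_{A0}/(k₂−k₁)·(e^(−k₁τ) − e^(−k₂τ)).
e^(−k₁τ) = e^(−0.978×5.25) = e^(−5.135) = 0.005890; e^(−k₂τ) = e^(−0.3392) = 0.7124.
C_P = 0.978×3.56/(0.0646−0.978) × (0.005890−0.7124) = (-3.812)×(-0.7065) = 2.693 mol·L⁻¹.
C_A = C_{A0}e^(−k₁τ) = 0.02097 mol·L⁻¹, so C_Q = C_{A0}−C_A−C_P = 0.8461 mol·L⁻¹; C_P/C_Q = 3.18.

3.18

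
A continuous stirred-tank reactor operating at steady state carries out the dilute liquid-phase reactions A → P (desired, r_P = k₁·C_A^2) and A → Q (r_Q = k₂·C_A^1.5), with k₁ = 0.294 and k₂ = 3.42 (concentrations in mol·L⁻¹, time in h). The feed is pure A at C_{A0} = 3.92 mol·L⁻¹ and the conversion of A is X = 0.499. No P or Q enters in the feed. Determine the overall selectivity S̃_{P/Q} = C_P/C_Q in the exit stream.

Exit C_A = C_{A0}(1−X) = 3.92×0.501 = 1.964 mol·L⁻¹.
A CSTR operates uniformly at the exit composition, giving r_P = 1.134 and r_Q = 9.413 (each k·C_A^n at C_A = 1.964).
Overall selectivity = C_P/C_Q = r_Pτ/(r_Qτ) = r_P/r_Q = 0.120.

0.120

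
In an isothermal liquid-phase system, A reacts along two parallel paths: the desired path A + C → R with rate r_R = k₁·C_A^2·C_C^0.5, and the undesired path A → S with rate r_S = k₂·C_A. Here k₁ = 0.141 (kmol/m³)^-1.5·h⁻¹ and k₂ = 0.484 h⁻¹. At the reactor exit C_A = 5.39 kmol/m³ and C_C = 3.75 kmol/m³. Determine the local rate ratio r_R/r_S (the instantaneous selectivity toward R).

S_{R/S} = r_R/r_S = (k₁·C_A^2·C_C^0.5)/(k₂·C_A) = (k₁/k₂)·C_A·C_C^0.5.
= (0.141×5.390^2×3.750^0.5) / (0.484×5.390) = 7.933/2.609 = 3.04.
Since the desired path is higher order in A, keeping C_A high (PFR or concentrated feed) favours R.

3.04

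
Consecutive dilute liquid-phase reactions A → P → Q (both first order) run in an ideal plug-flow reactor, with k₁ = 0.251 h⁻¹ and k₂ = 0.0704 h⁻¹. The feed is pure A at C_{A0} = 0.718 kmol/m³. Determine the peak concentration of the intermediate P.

For a first-order series the maximum intermediate yield is C_{P,max}/C_{A0} = (k₁/k₂)^[k₂/(k₂−k₁)].
= (0.251/0.0704)^(0.0704/(0.0704−0.251)) = (3.565)^(-0.3898) = 0.6092.
C_{P,max} = 0.6092×0.718 = 0.437 kmol/m³.

0.437 kmol/m³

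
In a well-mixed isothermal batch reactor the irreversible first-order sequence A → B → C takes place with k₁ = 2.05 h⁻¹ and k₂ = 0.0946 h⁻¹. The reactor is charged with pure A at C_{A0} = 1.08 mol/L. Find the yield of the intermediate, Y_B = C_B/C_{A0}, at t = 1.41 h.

0.859

Solving the coupled first-order balances gives C_B(t) = [k₁/(k₂−k₁)]·C_{A0}·(e^(−k₁t) − e^(−k₂t)).
e^(−k₁t) = e^(−2.05×1.41) = e^(−2.890) = 0.05555; e^(−k₂t) = e^(−0.1334) = 0.8751.
C_B = 2.05×1.08/(0.0946−2.05) × (0.05555−0.8751) = (-1.132)×(-0.8196) = 0.9280 mol/L.
Y_B = C_B/C_{A0} = 0.9280/1.08 = 0.859.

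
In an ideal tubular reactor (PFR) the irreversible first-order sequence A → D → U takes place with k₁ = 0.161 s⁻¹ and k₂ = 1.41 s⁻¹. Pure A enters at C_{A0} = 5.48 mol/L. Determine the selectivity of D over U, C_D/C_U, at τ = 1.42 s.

For first-order series with pure A initially, C_D(τ) = k₁C_{A0}/(k₂−k₁)·(e^(−k₁τ) − e^(−k₂τ)).
e^(−k₁τ) = e^(−0.161×1.42) = e^(−0.2286) = 0.7956; e^(−k₂τ) = e^(−2.002) = 0.1350.
C_D = 0.161×5.48/(1.41−0.161) × (0.7956−0.1350) = 0.7064×0.6606 = 0.4666 mol/L.
C_A = C_{A0}e^(−k₁τ) = 4.360 mol/L, so C_U = C_{A0}−C_A−C_D = 0.6533 mol/L; C_D/C_U = 0.714.

0.714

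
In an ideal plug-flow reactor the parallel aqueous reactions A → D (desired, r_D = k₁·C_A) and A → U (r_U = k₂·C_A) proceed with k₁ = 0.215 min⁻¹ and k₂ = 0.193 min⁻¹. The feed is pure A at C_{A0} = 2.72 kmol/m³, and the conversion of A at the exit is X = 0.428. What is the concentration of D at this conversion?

0.613 kmol/m³

C_A = C_{A0}(1−X) = 1.556 kmol/m³.
Both paths are first order in A, so the instantaneous fraction to D is constant: dC_D/d(−C_A) = k₁/(k₁+k₂) = 0.5270.
C_D = 0.5270·(C_{A0}−C_A) = 0.5270×1.164 = 0.613 kmol/m³.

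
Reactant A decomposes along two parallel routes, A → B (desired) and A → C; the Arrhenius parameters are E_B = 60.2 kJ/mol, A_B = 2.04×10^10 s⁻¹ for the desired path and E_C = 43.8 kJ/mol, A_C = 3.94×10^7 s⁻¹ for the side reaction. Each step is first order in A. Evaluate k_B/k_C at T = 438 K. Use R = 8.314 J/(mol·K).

Since both paths have the same order in A, the concentration cancels and S_{B/C} = k_B/k_C = (A_B/A_C)·exp[(E_C−E_B)/(RT)].
(E_C−E_B)/(RT) = (43.8−60.2)×10³/(8.314×438) = -16400/3642 = -4.504.
k_B/k_C = (2.04×10^10/3.94×10^7)·exp(-4.504) = 517.8 × 0.01107 = 5.73.

5.73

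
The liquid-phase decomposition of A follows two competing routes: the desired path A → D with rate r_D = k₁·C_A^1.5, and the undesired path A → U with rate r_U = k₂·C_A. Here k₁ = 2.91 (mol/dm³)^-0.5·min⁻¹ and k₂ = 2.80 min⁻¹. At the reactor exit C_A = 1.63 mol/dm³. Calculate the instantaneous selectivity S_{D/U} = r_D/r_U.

1.33

S_{D/U} = r_D/r_U = (k₁·C_A^1.5)/(k₂·C_A) = (k₁/k₂)·C_A^0.5.
= (2.91×1.630^1.5) / (2.80×1.630) = 6.056/4.564 = 1.33.
Since the desired path is higher order in A, keeping C_A high (PFR or concentrated feed) favours D.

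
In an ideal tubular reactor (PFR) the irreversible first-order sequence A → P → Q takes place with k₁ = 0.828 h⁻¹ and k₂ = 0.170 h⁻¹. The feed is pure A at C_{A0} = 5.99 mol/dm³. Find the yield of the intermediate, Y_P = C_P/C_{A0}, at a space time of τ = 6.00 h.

0.445

Solving the coupled first-order balances gives C_P(τ) = [k₁/(k₂−k₁)]·C_{A0}·(e^(−k₁τ) − e^(−k₂τ)).
e^(−k₁τ) = e^(−0.828×6.00) = e^(−4.968) = 0.006957; e^(−k₂τ) = e^(−1.020) = 0.3606.
C_P = 0.828×5.99/(0.170−0.828) × (0.006957−0.3606) = (-7.538)×(-0.3536) = 2.666 mol/dm³.
Y_P = C_P/C_{A0} = 2.666/5.99 = 0.445.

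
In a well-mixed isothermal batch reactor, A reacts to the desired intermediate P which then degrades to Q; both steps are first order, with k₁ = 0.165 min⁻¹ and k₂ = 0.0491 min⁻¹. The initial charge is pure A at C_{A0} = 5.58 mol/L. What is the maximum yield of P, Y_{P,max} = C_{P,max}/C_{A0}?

Evaluating C_P at t_opt = ln(k₂/k₁)/(k₂−k₁) gives C_{P,max}/C_{A0} = (k₁/k₂)^[k₂/(k₂−k₁)].
= (0.165/0.0491)^(0.0491/(0.0491−0.165)) = (3.360)^(-0.4236) = 0.5984.

0.598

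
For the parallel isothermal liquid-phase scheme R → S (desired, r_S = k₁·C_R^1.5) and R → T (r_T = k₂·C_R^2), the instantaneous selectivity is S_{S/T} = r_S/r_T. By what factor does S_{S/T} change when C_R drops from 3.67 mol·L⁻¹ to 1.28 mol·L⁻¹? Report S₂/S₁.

1.69

S_{S/T} = (k₁/k₂)·C_R^-0.5, so S₂/S₁ = (C_{R,2}/C_{R,1})^-0.5.
= (1.28/3.67)^(-0.5) = (0.3488)^(-0.5) = 1.69.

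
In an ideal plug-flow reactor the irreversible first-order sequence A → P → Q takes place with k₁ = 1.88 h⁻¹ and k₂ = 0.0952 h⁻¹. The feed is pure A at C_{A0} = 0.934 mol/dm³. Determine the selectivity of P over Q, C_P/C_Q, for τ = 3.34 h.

The intermediate concentration in a first-order A→B→C sequence is C_P = k₁C_{A0}(e^(−k₁τ) − e^(−k₂τ))/(k₂−k₁).
e^(−k₁τ) = e^(−1.88×3.34) = e^(−6.279) = 0.001875; e^(−k₂τ) = e^(−0.3180) = 0.7276.
C_P = 1.88×0.934/(0.0952−1.88) × (0.001875−0.7276) = (-0.9838)×(-0.7258) = 0.7140 mol/dm³.
C_A = C_{A0}e^(−k₁τ) = 0.001751 mol/dm³, so C_Q = C_{A0}−C_A−C_P = 0.2182 mol/dm³; C_P/C_Q = 3.27.

3.27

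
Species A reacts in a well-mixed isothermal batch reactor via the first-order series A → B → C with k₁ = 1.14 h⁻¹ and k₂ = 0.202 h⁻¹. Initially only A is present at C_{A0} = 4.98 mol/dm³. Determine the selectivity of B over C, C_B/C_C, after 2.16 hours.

2.93

For first-order series with pure A initially, C_B(t) = k₁C_{A0}/(k₂−k₁)·(e^(−k₁t) − e^(−k₂t)).
e^(−k₁t) = e^(−1.14×2.16) = e^(−2.462) = 0.08523; e^(−k₂t) = e^(−0.4363) = 0.6464.
C_B = 1.14×4.98/(0.202−1.14) × (0.08523−0.6464) = (-6.052)×(-0.5612) = 3.397 mol/dm³.
C_A = C_{A0}e^(−k₁t) = 0.4244 mol/dm³, so C_C = C_{A0}−C_A−C_B = 1.159 mol/dm³; C_B/C_C = 2.93.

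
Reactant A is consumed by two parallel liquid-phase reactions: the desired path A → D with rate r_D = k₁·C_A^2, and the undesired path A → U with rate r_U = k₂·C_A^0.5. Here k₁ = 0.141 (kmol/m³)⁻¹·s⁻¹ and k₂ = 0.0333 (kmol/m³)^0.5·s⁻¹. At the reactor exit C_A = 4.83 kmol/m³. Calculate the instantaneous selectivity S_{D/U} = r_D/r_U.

44.9

S_{D/U} = r_D/r_U = (k₁·C_A^2)/(k₂·C_A^0.5) = (k₁/k₂)·C_A^1.5.
= (0.141×4.830^2) / (0.0333×4.830^0.5) = 3.289/0.07318 = 44.9.
Since the desired path is higher order in A, keeping C_A high (PFR or concentrated feed) favours D.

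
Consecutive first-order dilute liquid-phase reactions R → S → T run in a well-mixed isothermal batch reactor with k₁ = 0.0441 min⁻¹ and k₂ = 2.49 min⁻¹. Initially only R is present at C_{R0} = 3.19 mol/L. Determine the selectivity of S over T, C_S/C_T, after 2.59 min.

The intermediate concentration in a first-order A→B→C sequence is C_S = k₁C_{R0}(e^(−k₁t) − e^(−k₂t))/(k₂−k₁).
e^(−k₁t) = e^(−0.0441×2.59) = e^(−0.1142) = 0.8921; e^(−k₂t) = e^(−6.449) = 0.001582.
C_S = 0.0441×3.19/(2.49−0.0441) × (0.8921−0.001582) = 0.05752×0.8905 = 0.05122 mol/L.
C_R = C_{R0}e^(−k₁t) = 2.846 mol/L, so C_T = C_{R0}−C_R−C_S = 0.2931 mol/L; C_S/C_T = 0.175.

0.175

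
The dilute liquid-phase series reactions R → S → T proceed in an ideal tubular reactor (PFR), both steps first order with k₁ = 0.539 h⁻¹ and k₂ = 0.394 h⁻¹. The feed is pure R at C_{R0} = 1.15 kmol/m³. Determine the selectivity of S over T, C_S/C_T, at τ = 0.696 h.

For first-order series with pure R initially, C_S(τ) = k₁C_{R0}/(k₂−k₁)·(e^(−k₁τ) − e^(−k₂τ)).
e^(−k₁τ) = e^(−0.539×0.696) = e^(−0.3751) = 0.6872; e^(−k₂τ) = e^(−0.2742) = 0.7602.
C_S = 0.539×1.15/(0.394−0.539) × (0.6872−0.7602) = (-4.275)×(-0.07297) = 0.3119 kmol/m³.
C_R = C_{R0}e^(−k₁τ) = 0.7903 kmol/m³, so C_T = C_{R0}−C_R−C_S = 0.04779 kmol/m³; C_S/C_T = 6.53.

6.53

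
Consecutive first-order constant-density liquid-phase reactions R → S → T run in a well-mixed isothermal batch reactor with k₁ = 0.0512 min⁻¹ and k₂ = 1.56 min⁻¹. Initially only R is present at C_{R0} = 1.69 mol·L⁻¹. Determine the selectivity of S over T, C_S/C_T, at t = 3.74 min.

Solving the coupled first-order balances gives C_S(t) = [k₁/(k₂−k₁)]·C_{R0}·(e^(−k₁t) − e^(−k₂t)).
e^(−k₁t) = e^(−0.0512×3.74) = e^(−0.1915) = 0.8257; e^(−k₂t) = e^(−5.834) = 0.002925.
C_S = 0.0512×1.69/(1.56−0.0512) × (0.8257−0.002925) = 0.05735×0.8228 = 0.04719 mol·L⁻¹.
C_R = C_{R0}e^(−k₁t) = 1.395 mol·L⁻¹, so C_T = C_{R0}−C_R−C_S = 0.2473 mol·L⁻¹; C_S/C_T = 0.191.

0.191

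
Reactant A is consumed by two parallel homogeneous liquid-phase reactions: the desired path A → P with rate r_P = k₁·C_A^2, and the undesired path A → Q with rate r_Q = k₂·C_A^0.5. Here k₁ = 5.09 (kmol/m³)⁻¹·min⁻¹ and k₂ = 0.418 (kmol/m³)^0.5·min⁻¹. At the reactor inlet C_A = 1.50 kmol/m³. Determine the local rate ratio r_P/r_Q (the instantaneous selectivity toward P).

22.4

S_{P/Q} = r_P/r_Q = (k₁·C_A^2)/(k₂·C_A^0.5) = (k₁/k₂)·C_A^1.5.
= (5.09×1.500^2) / (0.418×1.500^0.5) = 11.45/0.5119 = 22.4.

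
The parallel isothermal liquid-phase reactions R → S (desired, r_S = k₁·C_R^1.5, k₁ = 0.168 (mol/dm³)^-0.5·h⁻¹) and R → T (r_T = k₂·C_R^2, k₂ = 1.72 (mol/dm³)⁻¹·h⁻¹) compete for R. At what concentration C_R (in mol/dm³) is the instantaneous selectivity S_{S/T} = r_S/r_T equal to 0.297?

0.108 mol/dm³

S_{S/T} = (k₁/k₂)·C_R^-0.5 ⇒ C_R = (S·k₂/k₁)^(-2).
= (0.297×1.72/0.168)^(-2) = (3.041)^(-2) = 0.108 mol/dm³.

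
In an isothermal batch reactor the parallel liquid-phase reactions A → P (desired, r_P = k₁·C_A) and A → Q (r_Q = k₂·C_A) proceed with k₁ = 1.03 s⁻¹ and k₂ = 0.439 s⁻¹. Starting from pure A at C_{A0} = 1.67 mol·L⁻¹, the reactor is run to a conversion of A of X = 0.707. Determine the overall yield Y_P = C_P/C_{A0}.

0.496

C_A = C_{A0}(1−X) = 0.4893 mol·L⁻¹.
Both paths are first order in A, so the instantaneous fraction to P is constant: dC_P/d(−C_A) = k₁/(k₁+k₂) = 0.7012.
C_P = 0.7012·(C_{A0}−C_A) = 0.7012×1.181 = 0.828 mol·L⁻¹.
Y_P = C_P/C_{A0} = 0.8278/1.67 = 0.496.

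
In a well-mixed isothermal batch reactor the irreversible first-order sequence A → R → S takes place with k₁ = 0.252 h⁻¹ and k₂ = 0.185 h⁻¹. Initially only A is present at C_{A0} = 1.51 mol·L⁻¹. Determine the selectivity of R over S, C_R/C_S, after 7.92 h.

For first-order series with pure A initially, C_R(t) = k₁C_{A0}/(k₂−k₁)·(e^(−k₁t) − e^(−k₂t)).
e^(−k₁t) = e^(−0.252×7.92) = e^(−1.996) = 0.1359; e^(−k₂t) = e^(−1.465) = 0.2310.
C_R = 0.252×1.51/(0.185−0.252) × (0.1359−0.2310) = (-5.679)×(-0.09513) = 0.5403 mol·L⁻¹.
C_A = C_{A0}e^(−k₁t) = 0.2052 mol·L⁻¹, so C_S = C_{A0}−C_A−C_R = 0.7645 mol·L⁻¹; C_R/C_S = 0.707.

0.707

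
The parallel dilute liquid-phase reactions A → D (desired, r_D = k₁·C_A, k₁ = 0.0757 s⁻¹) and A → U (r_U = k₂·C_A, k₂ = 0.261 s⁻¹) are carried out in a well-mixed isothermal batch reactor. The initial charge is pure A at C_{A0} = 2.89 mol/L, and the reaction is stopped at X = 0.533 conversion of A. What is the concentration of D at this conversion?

0.346 mol/L

C_A = C_{A0}(1−X) = 1.350 mol/L.
Both paths are first order in A, so the instantaneous fraction to D is constant: dC_D/d(−C_A) = k₁/(k₁+k₂) = 0.2248.
C_D = 0.2248·(C_{A0}−C_A) = 0.2248×1.540 = 0.346 mol/L.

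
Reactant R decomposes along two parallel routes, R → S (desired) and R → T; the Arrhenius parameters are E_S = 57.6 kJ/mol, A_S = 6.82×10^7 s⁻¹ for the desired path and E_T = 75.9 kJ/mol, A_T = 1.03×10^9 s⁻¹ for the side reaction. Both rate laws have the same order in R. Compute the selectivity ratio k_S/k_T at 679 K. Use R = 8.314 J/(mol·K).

1.69

With equal orders, S_{S/T} = k_S/k_T = (A_S/A_T)·exp[(E_T−E_S)/(RT)].
(E_T−E_S)/(RT) = (75.9−57.6)×10³/(8.314×679) = 18300/5645 = 3.242.
k_S/k_T = (6.82×10^7/1.03×10^9)·exp(3.242) = 0.06621 × 25.58 = 1.69.
Since E_S < E_T, lowering the temperature improves selectivity toward S.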